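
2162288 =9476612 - 7314324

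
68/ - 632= -1 + 141/158 = - 0.11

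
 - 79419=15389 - 94808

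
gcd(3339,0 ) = 3339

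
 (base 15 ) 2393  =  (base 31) 7qu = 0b1110110001011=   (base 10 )7563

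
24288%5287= 3140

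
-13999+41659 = 27660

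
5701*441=2514141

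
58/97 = 58/97=0.60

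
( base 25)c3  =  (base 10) 303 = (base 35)8n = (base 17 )10E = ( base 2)100101111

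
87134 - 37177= 49957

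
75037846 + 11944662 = 86982508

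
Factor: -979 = -11^1*89^1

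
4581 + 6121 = 10702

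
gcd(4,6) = 2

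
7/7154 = 1/1022 = 0.00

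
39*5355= 208845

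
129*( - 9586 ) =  - 1236594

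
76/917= 76/917 = 0.08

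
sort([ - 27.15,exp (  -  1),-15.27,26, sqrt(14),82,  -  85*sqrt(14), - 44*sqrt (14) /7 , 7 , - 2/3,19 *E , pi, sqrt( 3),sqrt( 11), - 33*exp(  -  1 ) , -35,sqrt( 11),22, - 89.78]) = [  -  85*sqrt(14), -89.78, - 35, - 27.15, - 44*sqrt( 14 )/7, - 15.27,- 33*exp(  -  1), - 2/3,exp( - 1),sqrt( 3 ),pi,sqrt( 11 ),sqrt(11),  sqrt( 14),7, 22,26,19*E, 82]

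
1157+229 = 1386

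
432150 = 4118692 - 3686542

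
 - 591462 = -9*65718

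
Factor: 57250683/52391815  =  3^2*5^( - 1)*23^( - 1 )*37^( - 1)*1759^( - 1)*908741^1 = 8178669/7484545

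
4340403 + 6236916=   10577319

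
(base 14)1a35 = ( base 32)4KF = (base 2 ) 1001010001111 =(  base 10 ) 4751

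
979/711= 1+268/711 = 1.38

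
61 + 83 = 144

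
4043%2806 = 1237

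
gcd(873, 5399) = 1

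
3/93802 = 3/93802 = 0.00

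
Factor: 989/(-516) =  - 23/12 = -2^( - 2)*3^( - 1 )  *23^1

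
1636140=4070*402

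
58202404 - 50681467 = 7520937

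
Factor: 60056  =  2^3*7507^1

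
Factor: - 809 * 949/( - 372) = 767741/372 = 2^(  -  2)*  3^( - 1) * 13^1*31^( - 1) * 73^1*809^1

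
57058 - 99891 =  - 42833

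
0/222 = 0=0.00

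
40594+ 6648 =47242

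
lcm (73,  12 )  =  876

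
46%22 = 2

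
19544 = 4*4886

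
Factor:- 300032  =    -  2^10*293^1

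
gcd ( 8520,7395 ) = 15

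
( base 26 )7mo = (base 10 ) 5328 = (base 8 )12320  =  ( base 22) b04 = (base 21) c1f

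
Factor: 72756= 2^2*3^2*43^1*47^1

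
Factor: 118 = 2^1* 59^1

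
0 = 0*214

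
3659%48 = 11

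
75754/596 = 127 + 31/298 = 127.10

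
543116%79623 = 65378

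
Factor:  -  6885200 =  - 2^4 * 5^2  *7^1*2459^1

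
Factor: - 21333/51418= - 39/94 = - 2^(  -  1 )*3^1*13^1* 47^( - 1 ) 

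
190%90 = 10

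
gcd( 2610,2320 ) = 290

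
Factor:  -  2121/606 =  - 2^( - 1 )*7^1= - 7/2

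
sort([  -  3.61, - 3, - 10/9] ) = [  -  3.61, - 3, - 10/9 ] 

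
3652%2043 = 1609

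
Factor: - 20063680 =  - 2^6*5^1*7^1*13^2* 53^1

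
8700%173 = 50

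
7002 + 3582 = 10584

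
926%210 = 86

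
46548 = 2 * 23274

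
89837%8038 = 1419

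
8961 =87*103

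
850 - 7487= - 6637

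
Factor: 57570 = 2^1*3^1*5^1*19^1*  101^1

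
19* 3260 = 61940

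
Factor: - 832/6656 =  - 2^( - 3) = -  1/8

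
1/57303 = 1/57303 = 0.00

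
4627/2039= 4627/2039= 2.27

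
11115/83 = 133 + 76/83=133.92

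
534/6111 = 178/2037  =  0.09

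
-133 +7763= 7630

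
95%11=7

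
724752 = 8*90594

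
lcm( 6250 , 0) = 0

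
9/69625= 9/69625 = 0.00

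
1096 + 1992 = 3088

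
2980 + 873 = 3853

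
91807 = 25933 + 65874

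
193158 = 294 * 657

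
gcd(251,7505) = 1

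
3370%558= 22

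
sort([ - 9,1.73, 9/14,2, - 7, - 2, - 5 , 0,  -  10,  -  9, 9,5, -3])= [ - 10, - 9,-9,  -  7,-5,-3, - 2, 0, 9/14,  1.73,2,  5, 9] 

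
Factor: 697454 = 2^1*241^1 * 1447^1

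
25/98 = 25/98 = 0.26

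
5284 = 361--4923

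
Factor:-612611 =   -  612611^1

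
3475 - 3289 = 186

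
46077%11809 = 10650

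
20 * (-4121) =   -  82420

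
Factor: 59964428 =2^2*14991107^1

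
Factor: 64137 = 3^1*21379^1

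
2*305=610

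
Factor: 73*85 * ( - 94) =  - 2^1*5^1*17^1*47^1*73^1 = - 583270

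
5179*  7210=37340590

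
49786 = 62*803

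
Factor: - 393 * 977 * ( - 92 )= 35324412 = 2^2*3^1 * 23^1 * 131^1 * 977^1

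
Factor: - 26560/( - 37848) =2^3*3^(-1 )*5^1*19^ ( - 1) = 40/57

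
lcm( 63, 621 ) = 4347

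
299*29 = 8671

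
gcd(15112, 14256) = 8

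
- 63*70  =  -4410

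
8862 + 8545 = 17407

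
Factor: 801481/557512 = 2^(  -  3 )  *23^1*227^(-1)*307^( - 1 )*34847^1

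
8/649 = 8/649 = 0.01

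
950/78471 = 950/78471 = 0.01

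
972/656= 243/164 = 1.48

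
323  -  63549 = - 63226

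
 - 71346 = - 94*759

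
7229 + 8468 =15697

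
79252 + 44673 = 123925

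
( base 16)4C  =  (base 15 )51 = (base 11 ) 6a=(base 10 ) 76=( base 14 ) 56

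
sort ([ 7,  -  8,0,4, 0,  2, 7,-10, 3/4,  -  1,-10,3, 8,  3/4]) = [  -  10, - 10, - 8,  -  1, 0,0,3/4, 3/4, 2 , 3, 4,7,7, 8 ] 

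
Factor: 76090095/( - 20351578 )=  - 2^(-1 )*3^2*5^1*13^( - 1 )*23^1*59^( - 1 )*13267^( - 1)*73517^1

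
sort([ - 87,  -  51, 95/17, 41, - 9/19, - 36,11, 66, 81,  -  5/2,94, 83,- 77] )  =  [ - 87, -77, - 51, - 36, - 5/2, - 9/19,95/17,11, 41, 66 , 81, 83, 94] 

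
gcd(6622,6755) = 7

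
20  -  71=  - 51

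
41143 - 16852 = 24291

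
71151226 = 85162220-14010994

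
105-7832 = -7727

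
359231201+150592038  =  509823239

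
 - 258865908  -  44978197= - 303844105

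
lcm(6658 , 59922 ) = 59922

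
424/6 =212/3 = 70.67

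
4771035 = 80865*59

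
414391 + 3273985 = 3688376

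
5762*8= 46096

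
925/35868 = 925/35868 = 0.03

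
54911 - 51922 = 2989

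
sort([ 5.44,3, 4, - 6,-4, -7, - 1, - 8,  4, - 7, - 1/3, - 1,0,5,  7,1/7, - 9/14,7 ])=[ - 8, - 7, - 7, - 6, - 4, - 1, -1,-9/14, - 1/3, 0, 1/7,3,4,4,5,5.44,7, 7]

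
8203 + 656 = 8859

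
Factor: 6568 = 2^3 * 821^1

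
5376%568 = 264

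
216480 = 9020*24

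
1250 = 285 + 965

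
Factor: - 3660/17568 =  - 2^ ( - 3)*3^ ( - 1 )*5^1 = -  5/24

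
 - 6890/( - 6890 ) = 1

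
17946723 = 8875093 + 9071630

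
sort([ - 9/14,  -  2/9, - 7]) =[ - 7,-9/14,-2/9 ]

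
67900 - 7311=60589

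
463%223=17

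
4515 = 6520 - 2005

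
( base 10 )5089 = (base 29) 61E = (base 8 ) 11741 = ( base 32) 4v1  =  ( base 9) 6874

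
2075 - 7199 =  - 5124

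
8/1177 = 8/1177= 0.01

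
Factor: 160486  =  2^1*29^1 * 2767^1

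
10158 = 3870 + 6288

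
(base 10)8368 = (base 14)309a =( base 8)20260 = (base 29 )9RG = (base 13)3a69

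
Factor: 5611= 31^1*181^1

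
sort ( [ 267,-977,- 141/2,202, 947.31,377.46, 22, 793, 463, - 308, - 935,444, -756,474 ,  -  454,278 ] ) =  [ - 977, - 935, - 756 , -454, - 308, - 141/2, 22, 202, 267, 278,377.46, 444, 463, 474, 793,947.31 ]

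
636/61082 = 318/30541 = 0.01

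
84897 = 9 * 9433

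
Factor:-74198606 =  - 2^1 * 37099303^1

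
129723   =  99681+30042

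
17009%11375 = 5634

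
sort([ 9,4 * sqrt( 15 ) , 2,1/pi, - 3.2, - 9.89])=[ - 9.89, - 3.2,1/pi , 2, 9,4 * sqrt(15)] 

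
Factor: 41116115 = 5^1*17^1*483719^1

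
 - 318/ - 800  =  159/400= 0.40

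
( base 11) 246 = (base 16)124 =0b100100100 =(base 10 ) 292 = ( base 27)am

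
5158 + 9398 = 14556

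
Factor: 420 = 2^2 *3^1*5^1*7^1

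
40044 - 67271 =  - 27227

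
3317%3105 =212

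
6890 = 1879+5011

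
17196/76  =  4299/19=226.26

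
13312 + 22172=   35484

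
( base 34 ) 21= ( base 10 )69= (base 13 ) 54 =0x45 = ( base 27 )2f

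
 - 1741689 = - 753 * 2313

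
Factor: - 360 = - 2^3*3^2*5^1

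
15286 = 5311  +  9975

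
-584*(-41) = 23944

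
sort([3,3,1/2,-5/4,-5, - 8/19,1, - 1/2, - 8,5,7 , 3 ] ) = [ - 8,- 5, - 5/4 , - 1/2, - 8/19,1/2,1,3,3, 3,  5,7]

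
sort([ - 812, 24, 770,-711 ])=[-812, - 711, 24, 770 ]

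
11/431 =11/431 = 0.03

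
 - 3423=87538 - 90961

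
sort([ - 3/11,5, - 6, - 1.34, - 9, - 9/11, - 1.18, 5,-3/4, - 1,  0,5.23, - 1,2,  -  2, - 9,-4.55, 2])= [ - 9 , - 9 , - 6 ,-4.55 , - 2, - 1.34, - 1.18, - 1, - 1 , - 9/11 ,-3/4,-3/11, 0, 2, 2 , 5 , 5 , 5.23]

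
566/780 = 283/390 = 0.73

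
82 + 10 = 92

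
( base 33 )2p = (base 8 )133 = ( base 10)91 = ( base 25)3G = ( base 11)83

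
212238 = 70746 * 3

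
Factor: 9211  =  61^1 * 151^1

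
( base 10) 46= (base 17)2c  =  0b101110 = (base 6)114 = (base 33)1D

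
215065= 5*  43013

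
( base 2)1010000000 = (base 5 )10030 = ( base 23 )14j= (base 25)10F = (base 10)640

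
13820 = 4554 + 9266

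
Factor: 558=2^1*3^2*31^1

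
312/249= 104/83 = 1.25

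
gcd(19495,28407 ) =557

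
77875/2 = 38937 + 1/2 = 38937.50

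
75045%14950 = 295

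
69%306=69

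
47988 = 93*516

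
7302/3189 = 2 + 308/1063 = 2.29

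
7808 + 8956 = 16764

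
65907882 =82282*801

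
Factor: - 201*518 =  - 2^1*3^1*7^1*37^1*67^1=- 104118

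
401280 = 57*7040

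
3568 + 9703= 13271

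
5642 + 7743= 13385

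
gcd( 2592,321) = 3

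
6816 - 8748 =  - 1932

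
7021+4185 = 11206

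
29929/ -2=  - 14965 + 1/2=- 14964.50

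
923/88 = 923/88= 10.49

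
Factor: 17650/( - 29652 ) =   -  25/42  =  - 2^ ( - 1 )*3^( - 1)*5^2*7^( - 1)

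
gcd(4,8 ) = 4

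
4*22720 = 90880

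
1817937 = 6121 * 297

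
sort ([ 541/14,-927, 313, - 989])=[ - 989, -927, 541/14, 313 ] 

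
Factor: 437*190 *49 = 4068470 = 2^1*5^1*7^2 * 19^2*23^1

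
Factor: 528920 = 2^3*5^1*7^1*1889^1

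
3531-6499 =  - 2968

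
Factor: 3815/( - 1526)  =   - 5/2= - 2^( -1) * 5^1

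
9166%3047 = 25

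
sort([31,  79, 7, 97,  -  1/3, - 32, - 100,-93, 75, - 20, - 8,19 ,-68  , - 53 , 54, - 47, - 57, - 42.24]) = [ - 100, - 93, - 68, - 57,-53, - 47, - 42.24, - 32, - 20, - 8, - 1/3 , 7,19, 31,54,75,  79, 97] 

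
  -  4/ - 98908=1/24727 = 0.00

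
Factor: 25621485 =3^1* 5^1 * 389^1*4391^1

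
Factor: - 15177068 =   -  2^2*101^1*37567^1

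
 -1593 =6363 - 7956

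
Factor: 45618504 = 2^3*3^1*1213^1*1567^1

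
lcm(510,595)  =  3570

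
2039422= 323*6314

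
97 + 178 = 275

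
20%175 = 20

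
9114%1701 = 609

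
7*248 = 1736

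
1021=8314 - 7293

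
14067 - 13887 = 180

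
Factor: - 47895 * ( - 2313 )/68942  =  2^ (-1 ) * 3^3*5^1 *31^1*103^1*257^1*34471^ ( - 1) = 110781135/68942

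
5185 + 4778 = 9963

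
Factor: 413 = 7^1*59^1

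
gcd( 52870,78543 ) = 1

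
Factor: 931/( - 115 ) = -5^( - 1)*7^2*19^1*23^ ( - 1)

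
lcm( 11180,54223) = 1084460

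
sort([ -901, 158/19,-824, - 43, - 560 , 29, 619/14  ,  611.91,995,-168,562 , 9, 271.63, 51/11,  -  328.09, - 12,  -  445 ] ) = [  -  901, - 824 , - 560 , - 445, - 328.09, - 168, - 43, - 12, 51/11,158/19,9, 29, 619/14,  271.63,562,611.91, 995] 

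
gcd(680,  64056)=136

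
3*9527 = 28581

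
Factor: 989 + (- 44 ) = 945  =  3^3*5^1*7^1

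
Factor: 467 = 467^1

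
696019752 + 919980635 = 1616000387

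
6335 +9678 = 16013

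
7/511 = 1/73= 0.01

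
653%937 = 653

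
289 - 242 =47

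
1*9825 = 9825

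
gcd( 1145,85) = 5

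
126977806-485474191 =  - 358496385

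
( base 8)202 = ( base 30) 4A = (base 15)8A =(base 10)130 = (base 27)4m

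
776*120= 93120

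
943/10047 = 943/10047 = 0.09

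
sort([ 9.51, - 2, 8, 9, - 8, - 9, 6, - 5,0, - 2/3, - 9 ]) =[ - 9,- 9, - 8, - 5, - 2,-2/3,0 , 6,8, 9,9.51]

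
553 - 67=486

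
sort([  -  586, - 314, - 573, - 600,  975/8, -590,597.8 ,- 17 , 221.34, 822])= [ - 600,  -  590 , - 586,- 573, - 314, - 17 , 975/8,221.34 , 597.8,822]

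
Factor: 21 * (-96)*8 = -2^8*3^2  *7^1 = -16128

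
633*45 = 28485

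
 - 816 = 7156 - 7972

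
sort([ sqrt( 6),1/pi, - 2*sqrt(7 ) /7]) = [ - 2*sqrt( 7 ) /7,1/pi,sqrt(6)] 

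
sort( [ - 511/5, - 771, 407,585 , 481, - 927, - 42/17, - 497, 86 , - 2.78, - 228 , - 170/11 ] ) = [ - 927, - 771, - 497, - 228, - 511/5, - 170/11,-2.78, - 42/17,  86, 407,481, 585]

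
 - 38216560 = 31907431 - 70123991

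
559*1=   559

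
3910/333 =11 + 247/333 = 11.74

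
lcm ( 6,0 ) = 0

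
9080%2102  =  672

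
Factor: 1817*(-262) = -2^1 * 23^1 * 79^1 * 131^1 = - 476054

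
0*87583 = 0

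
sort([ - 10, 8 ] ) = [ -10, 8]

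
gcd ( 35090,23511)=1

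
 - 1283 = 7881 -9164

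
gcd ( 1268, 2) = 2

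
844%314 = 216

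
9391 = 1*9391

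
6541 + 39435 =45976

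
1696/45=1696/45= 37.69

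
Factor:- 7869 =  - 3^1*43^1*61^1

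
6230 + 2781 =9011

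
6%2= 0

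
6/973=6/973= 0.01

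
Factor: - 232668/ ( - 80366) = 414/143 = 2^1*3^2*11^ (  -  1 )*13^ ( - 1 )*23^1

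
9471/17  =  9471/17 =557.12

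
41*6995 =286795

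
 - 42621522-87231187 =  - 129852709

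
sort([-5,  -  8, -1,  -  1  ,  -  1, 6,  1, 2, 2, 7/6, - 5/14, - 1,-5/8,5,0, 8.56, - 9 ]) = [  -  9, - 8, - 5, - 1, - 1, - 1, - 1, - 5/8 ,-5/14 , 0,1,7/6, 2,2, 5,  6,8.56 ] 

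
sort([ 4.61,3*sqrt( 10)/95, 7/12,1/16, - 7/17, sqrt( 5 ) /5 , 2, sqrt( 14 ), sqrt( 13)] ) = [ - 7/17  ,  1/16,3*sqrt( 10)/95, sqrt (5)/5, 7/12, 2, sqrt( 13 ), sqrt( 14), 4.61]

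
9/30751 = 9/30751 = 0.00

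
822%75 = 72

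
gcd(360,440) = 40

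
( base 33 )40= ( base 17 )7D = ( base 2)10000100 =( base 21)66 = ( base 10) 132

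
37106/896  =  18553/448= 41.41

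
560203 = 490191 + 70012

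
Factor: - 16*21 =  - 2^4 * 3^1*7^1 = - 336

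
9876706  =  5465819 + 4410887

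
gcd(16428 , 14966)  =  2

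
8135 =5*1627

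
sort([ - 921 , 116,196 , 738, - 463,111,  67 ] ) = [ - 921, - 463 , 67,111,116,196,  738 ]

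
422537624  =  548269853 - 125732229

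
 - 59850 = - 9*6650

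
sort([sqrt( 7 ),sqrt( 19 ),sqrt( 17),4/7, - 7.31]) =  [-7.31,4/7, sqrt( 7),sqrt(17),sqrt( 19 ) ]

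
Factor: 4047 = 3^1*19^1*71^1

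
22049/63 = 349 + 62/63 = 349.98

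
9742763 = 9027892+714871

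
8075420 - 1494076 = 6581344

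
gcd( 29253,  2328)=3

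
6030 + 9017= 15047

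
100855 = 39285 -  - 61570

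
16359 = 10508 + 5851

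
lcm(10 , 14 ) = 70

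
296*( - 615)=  - 182040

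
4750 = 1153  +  3597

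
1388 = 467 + 921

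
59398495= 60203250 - 804755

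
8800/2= 4400 = 4400.00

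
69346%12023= 9231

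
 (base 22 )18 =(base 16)1e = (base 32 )u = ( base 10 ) 30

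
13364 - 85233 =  - 71869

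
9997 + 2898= 12895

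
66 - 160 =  - 94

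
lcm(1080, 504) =7560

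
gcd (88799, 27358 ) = 1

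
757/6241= 757/6241 = 0.12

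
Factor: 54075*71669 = 3875501175= 3^1*5^2  *7^1  *  13^1*37^1 *103^1*149^1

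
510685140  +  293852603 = 804537743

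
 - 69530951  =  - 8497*8183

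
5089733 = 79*64427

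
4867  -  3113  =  1754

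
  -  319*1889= - 602591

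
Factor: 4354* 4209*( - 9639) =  - 176644179054 = -2^1*3^5 * 7^2*17^1 * 23^1*61^1*311^1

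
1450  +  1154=2604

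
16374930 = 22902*715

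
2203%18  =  7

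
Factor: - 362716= -2^2*90679^1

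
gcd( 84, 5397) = 21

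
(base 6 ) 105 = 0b101001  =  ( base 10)41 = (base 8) 51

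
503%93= 38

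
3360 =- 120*( - 28)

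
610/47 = 12 + 46/47 =12.98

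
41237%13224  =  1565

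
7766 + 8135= 15901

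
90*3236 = 291240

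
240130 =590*407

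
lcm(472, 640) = 37760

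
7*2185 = 15295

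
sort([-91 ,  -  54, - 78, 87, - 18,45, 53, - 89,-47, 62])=[ - 91, -89, - 78 , - 54, - 47 , - 18,45,53, 62, 87]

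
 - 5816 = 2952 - 8768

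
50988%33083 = 17905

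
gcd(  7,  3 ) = 1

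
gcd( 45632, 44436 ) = 92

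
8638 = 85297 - 76659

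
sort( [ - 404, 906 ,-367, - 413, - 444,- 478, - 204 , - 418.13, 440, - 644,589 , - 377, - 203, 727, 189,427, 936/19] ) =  [ - 644, - 478,-444, - 418.13,-413, - 404 , - 377, - 367, - 204, - 203, 936/19, 189,427,440, 589,727, 906 ]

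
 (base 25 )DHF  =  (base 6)103353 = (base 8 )20565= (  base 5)233230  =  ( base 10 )8565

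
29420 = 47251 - 17831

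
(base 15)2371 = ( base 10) 7531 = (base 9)11287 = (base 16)1D6B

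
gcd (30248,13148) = 76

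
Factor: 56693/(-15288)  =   - 89/24 = - 2^(  -  3)*3^( - 1) *89^1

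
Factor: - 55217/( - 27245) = 5^ ( - 1)* 5449^( - 1)*55217^1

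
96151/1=96151 =96151.00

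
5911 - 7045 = - 1134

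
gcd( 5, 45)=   5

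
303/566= 303/566 = 0.54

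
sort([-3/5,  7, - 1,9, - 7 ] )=[ - 7, - 1, - 3/5,7,9 ] 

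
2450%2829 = 2450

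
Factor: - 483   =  - 3^1 * 7^1*23^1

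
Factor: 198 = 2^1*3^2*11^1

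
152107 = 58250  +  93857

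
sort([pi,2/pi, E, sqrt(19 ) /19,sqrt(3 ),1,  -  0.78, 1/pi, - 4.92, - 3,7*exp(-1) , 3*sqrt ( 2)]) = [ - 4.92, - 3, - 0.78, sqrt( 19) /19,1/pi,2/pi,1,sqrt( 3), 7 * exp( - 1),E, pi,3*sqrt(2)] 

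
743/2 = 371 + 1/2 = 371.50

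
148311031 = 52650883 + 95660148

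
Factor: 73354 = 2^1 * 36677^1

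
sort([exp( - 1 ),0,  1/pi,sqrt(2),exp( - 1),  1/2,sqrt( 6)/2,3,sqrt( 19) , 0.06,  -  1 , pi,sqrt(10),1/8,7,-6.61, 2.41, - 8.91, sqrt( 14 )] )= [ - 8.91, - 6.61, - 1,0,0.06, 1/8, 1/pi,exp( - 1),exp( - 1),1/2,sqrt( 6)/2,sqrt( 2 ),2.41, 3,pi, sqrt ( 10 ),sqrt( 14 ),sqrt( 19), 7 ] 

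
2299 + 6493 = 8792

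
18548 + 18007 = 36555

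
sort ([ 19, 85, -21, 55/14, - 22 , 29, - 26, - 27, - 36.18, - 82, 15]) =[ - 82 ,-36.18, - 27, - 26, - 22,-21, 55/14,  15, 19,  29,  85]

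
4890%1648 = 1594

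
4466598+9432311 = 13898909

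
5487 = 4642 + 845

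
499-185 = 314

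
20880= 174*120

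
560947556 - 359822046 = 201125510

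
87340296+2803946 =90144242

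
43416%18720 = 5976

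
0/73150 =0=0.00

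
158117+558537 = 716654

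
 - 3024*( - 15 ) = 45360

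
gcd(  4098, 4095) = 3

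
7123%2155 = 658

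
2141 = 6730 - 4589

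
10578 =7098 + 3480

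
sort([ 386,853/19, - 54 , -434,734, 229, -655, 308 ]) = [ - 655,  -  434, - 54, 853/19 , 229,308, 386, 734 ] 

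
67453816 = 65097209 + 2356607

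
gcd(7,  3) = 1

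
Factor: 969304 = 2^3*7^1*19^1 *911^1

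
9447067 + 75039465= 84486532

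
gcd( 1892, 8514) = 946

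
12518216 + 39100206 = 51618422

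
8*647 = 5176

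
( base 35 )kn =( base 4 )23103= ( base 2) 1011010011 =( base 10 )723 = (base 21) 1d9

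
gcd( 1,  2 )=1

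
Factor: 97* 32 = 3104 = 2^5*97^1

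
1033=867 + 166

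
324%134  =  56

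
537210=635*846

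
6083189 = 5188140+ 895049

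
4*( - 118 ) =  - 472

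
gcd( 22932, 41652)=468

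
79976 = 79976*1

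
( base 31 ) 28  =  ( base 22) 34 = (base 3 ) 2121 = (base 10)70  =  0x46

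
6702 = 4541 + 2161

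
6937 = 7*991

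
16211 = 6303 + 9908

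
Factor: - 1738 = -2^1  *  11^1 * 79^1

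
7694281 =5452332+2241949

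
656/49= 656/49   =  13.39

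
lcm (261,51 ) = 4437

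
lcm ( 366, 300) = 18300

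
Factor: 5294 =2^1*2647^1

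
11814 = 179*66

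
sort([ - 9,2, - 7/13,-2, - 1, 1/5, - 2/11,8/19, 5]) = [- 9 ,-2,-1, - 7/13  ,  -  2/11, 1/5, 8/19,  2, 5]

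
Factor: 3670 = 2^1*5^1*367^1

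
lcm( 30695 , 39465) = 276255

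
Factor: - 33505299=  - 3^3*43^1*28859^1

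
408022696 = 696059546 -288036850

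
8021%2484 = 569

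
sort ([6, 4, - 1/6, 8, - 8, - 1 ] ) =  [ - 8, - 1,-1/6,4, 6, 8] 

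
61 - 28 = 33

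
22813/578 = 39+271/578 = 39.47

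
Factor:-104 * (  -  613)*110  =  7012720 = 2^4*5^1 * 11^1*13^1*613^1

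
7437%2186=879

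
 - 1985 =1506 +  - 3491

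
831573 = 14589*57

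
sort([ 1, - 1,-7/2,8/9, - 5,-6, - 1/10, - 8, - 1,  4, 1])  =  [ - 8, - 6, - 5 , - 7/2,  -  1, - 1, - 1/10, 8/9,1, 1, 4 ]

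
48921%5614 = 4009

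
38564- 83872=-45308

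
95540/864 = 23885/216= 110.58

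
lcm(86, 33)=2838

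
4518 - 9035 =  - 4517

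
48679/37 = 1315 + 24/37 = 1315.65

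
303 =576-273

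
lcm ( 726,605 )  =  3630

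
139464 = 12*11622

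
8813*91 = 801983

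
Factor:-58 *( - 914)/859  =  53012/859 = 2^2*29^1*457^1 * 859^(-1) 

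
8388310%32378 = 2408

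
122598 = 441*278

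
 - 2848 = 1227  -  4075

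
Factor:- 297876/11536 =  - 723/28 = - 2^( - 2)*3^1*7^( - 1)*241^1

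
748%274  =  200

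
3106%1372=362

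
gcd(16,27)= 1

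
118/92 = 1 + 13/46 = 1.28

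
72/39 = 1+11/13=1.85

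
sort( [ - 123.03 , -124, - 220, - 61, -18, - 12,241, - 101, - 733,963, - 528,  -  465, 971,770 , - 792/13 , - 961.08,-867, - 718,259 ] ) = [-961.08,  -  867, - 733,-718, - 528, -465, - 220, - 124, - 123.03, - 101,-61,- 792/13, - 18, - 12, 241, 259 , 770,963,971] 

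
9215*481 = 4432415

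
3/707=3/707 = 0.00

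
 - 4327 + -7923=  -  12250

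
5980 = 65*92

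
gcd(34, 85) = 17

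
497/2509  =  497/2509 = 0.20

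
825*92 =75900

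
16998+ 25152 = 42150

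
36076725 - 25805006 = 10271719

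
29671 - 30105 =-434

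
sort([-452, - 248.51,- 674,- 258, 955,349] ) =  [-674,  -  452, - 258, - 248.51,349, 955 ] 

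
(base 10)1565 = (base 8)3035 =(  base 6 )11125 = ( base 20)3I5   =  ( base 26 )285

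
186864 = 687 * 272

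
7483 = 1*7483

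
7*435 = 3045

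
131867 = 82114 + 49753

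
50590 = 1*50590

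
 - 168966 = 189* ( - 894 )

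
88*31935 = 2810280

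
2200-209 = 1991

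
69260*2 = 138520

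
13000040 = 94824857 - 81824817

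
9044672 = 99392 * 91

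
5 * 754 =3770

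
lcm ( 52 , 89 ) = 4628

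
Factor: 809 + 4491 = 2^2*5^2*53^1=5300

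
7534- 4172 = 3362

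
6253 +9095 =15348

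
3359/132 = 25 + 59/132 = 25.45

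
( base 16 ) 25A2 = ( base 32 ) 9d2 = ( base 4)2112202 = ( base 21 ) 10hg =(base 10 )9634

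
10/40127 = 10/40127 = 0.00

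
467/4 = 467/4=116.75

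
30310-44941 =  - 14631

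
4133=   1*4133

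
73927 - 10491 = 63436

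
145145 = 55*2639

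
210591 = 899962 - 689371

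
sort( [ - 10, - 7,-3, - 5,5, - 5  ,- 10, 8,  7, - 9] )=[-10, - 10, - 9 ,-7, - 5, - 5, - 3,5,7,  8]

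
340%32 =20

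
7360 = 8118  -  758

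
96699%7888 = 2043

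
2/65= 2/65 = 0.03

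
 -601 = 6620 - 7221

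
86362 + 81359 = 167721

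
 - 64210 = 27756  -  91966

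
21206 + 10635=31841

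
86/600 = 43/300 =0.14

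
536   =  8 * 67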